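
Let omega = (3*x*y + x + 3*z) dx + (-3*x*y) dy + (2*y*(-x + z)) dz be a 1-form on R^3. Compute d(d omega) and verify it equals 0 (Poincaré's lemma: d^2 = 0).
d(d omega) = 0

Step 1: d omega = sum_{i<j} (∂f_j/∂x_i - ∂f_i/∂x_j) dx_i ∧ dx_j:
  coeff of dx ∧ dy: -3*x - 3*y
  coeff of dx ∧ dz: -2*y - 3
  coeff of dy ∧ dz: -2*x + 2*z
Step 2: Apply d again to each 2-form coefficient. The only possible 3-form in R^3 is dx ∧ dy ∧ dz, with coefficient
  ∂(coeff of dy∧dz)/∂x - ∂(coeff of dx∧dz)/∂y + ∂(coeff of dx∧dy)/∂z
  = ∂/∂x (-2*x + 2*z) - ∂/∂y (-2*y - 3) + ∂/∂z (-3*x - 3*y).
Each of these terms simplifies to sums of mixed partials that cancel in pairs. The result is 0 (by equality of mixed partials for smooth functions — Schwarz / Clairaut).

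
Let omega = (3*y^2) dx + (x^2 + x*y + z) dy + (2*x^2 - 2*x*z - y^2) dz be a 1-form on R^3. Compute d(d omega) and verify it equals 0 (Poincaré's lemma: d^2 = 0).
d(d omega) = 0

Step 1: d omega = sum_{i<j} (∂f_j/∂x_i - ∂f_i/∂x_j) dx_i ∧ dx_j:
  coeff of dx ∧ dy: 2*x - 5*y
  coeff of dx ∧ dz: 4*x - 2*z
  coeff of dy ∧ dz: -2*y - 1
Step 2: Apply d again to each 2-form coefficient. The only possible 3-form in R^3 is dx ∧ dy ∧ dz, with coefficient
  ∂(coeff of dy∧dz)/∂x - ∂(coeff of dx∧dz)/∂y + ∂(coeff of dx∧dy)/∂z
  = ∂/∂x (-2*y - 1) - ∂/∂y (4*x - 2*z) + ∂/∂z (2*x - 5*y).
Each of these terms simplifies to sums of mixed partials that cancel in pairs. The result is 0 (by equality of mixed partials for smooth functions — Schwarz / Clairaut).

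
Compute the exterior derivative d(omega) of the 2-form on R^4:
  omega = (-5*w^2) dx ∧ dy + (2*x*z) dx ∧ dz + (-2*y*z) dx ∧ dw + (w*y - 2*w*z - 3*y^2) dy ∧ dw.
d(omega) = (-10*w + 2*z) dx ∧ dy ∧ dw + (2*y) dx ∧ dz ∧ dw + (2*w) dy ∧ dz ∧ dw

For a 2-form omega = sum_{i<j} g_{ij} dx_i ∧ dx_j, the exterior derivative is
  d(omega) = sum_{i<j} d(g_{ij}) ∧ dx_i ∧ dx_j = sum_{i<j, k} (∂g_{ij}/∂x_k) dx_k ∧ dx_i ∧ dx_j.
Expand each term, using dx_k ∧ dx_i ∧ dx_j = sgn(permutation) dx_{(a)} ∧ dx_{(b)} ∧ dx_{(c)} with (a < b < c) sorted:
  d(-5*w^2) includes (∂/∂w)(-5*w^2) dw = (-10*w) dw, which multiplied by dx ∧ dy gives (-10*w) dx ∧ dy ∧ dw
  d(-2*y*z) includes (∂/∂y)(-2*y*z) dy = (-2*z) dy, which multiplied by dx ∧ dw gives (2*z) dx ∧ dy ∧ dw
  d(-2*y*z) includes (∂/∂z)(-2*y*z) dz = (-2*y) dz, which multiplied by dx ∧ dw gives (2*y) dx ∧ dz ∧ dw
  d(w*y - 2*w*z - 3*y^2) includes (∂/∂z)(w*y - 2*w*z - 3*y^2) dz = (-2*w) dz, which multiplied by dy ∧ dw gives (2*w) dy ∧ dz ∧ dw
Collecting like 3-forms: d(omega) = (-10*w + 2*z) dx ∧ dy ∧ dw + (2*y) dx ∧ dz ∧ dw + (2*w) dy ∧ dz ∧ dw.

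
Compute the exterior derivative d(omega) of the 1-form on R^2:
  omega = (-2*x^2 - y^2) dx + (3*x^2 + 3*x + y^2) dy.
d(omega) = (6*x + 2*y + 3) dx ∧ dy

For a 1-form omega = sum_i f_i dx_i, the exterior derivative is
  d(omega) = sum_{i < j} (∂f_j/∂x_i - ∂f_i/∂x_j) dx_i ∧ dx_j.
  coefficient of dx ∧ dy: ∂f_2/∂x - ∂f_1/∂y = ∂(3*x^2 + 3*x + y^2)/∂x - ∂(-2*x^2 - y^2)/∂y = 6*x + 2*y + 3
Assembling: d(omega) = (6*x + 2*y + 3) dx ∧ dy.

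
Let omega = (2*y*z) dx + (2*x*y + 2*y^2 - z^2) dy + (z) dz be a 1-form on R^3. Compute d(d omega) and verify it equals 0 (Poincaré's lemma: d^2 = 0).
d(d omega) = 0

Step 1: d omega = sum_{i<j} (∂f_j/∂x_i - ∂f_i/∂x_j) dx_i ∧ dx_j:
  coeff of dx ∧ dy: 2*y - 2*z
  coeff of dx ∧ dz: -2*y
  coeff of dy ∧ dz: 2*z
Step 2: Apply d again to each 2-form coefficient. The only possible 3-form in R^3 is dx ∧ dy ∧ dz, with coefficient
  ∂(coeff of dy∧dz)/∂x - ∂(coeff of dx∧dz)/∂y + ∂(coeff of dx∧dy)/∂z
  = ∂/∂x (2*z) - ∂/∂y (-2*y) + ∂/∂z (2*y - 2*z).
Each of these terms simplifies to sums of mixed partials that cancel in pairs. The result is 0 (by equality of mixed partials for smooth functions — Schwarz / Clairaut).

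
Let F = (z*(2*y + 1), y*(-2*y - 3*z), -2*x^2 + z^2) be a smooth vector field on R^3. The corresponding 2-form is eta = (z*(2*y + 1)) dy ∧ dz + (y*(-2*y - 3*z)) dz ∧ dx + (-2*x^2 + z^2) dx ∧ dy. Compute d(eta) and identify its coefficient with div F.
d(eta) = (-4*y - z) dx ∧ dy ∧ dz; div F = -4*y - z

For a 2-form in R^3 of the form above, applying d gives a 3-form with coefficient ∂P/∂x + ∂Q/∂y + ∂R/∂z:
  ∂P/∂x = 0
  ∂Q/∂y = -4*y - 3*z
  ∂R/∂z = 2*z
Sum = -4*y - z, which is exactly div F.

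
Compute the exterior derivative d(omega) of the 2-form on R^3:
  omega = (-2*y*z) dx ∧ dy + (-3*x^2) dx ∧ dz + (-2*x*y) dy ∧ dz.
d(omega) = (-4*y) dx ∧ dy ∧ dz

For a 2-form omega = sum_{i<j} g_{ij} dx_i ∧ dx_j, the exterior derivative is
  d(omega) = sum_{i<j} d(g_{ij}) ∧ dx_i ∧ dx_j = sum_{i<j, k} (∂g_{ij}/∂x_k) dx_k ∧ dx_i ∧ dx_j.
Expand each term, using dx_k ∧ dx_i ∧ dx_j = sgn(permutation) dx_{(a)} ∧ dx_{(b)} ∧ dx_{(c)} with (a < b < c) sorted:
  d(-2*y*z) includes (∂/∂z)(-2*y*z) dz = (-2*y) dz, which multiplied by dx ∧ dy gives (-2*y) dx ∧ dy ∧ dz
  d(-2*x*y) includes (∂/∂x)(-2*x*y) dx = (-2*y) dx, which multiplied by dy ∧ dz gives (-2*y) dx ∧ dy ∧ dz
Collecting like 3-forms: d(omega) = (-4*y) dx ∧ dy ∧ dz.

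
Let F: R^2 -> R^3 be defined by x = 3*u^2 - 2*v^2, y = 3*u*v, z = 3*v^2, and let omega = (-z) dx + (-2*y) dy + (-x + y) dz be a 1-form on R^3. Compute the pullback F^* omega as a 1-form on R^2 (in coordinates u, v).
F^* omega = (-36*u*v^2) du + (6*v*(-6*u^2 + 3*u*v + 4*v^2)) dv

Using F^*(f dg) = (f ∘ F) d(g ∘ F), substitute each coordinate x_i by F_i(u, v) in f_i, and replace dx_i by d F_i = (∂F_i/∂u) du + (∂F_i/∂v) dv.
  For the x component: f_1(F) = -3*v^2; d F_1 = (6*u) du + (-4*v) dv
  For the y component: f_2(F) = -6*u*v; d F_2 = (3*v) du + (3*u) dv
  For the z component: f_3(F) = -3*u^2 + 3*u*v + 2*v^2; d F_3 = (0) du + (6*v) dv
Combining and collecting du, dv coefficients:
  coeff of du: -36*u*v^2
  coeff of dv: 6*v*(-6*u^2 + 3*u*v + 4*v^2)
F^* omega = (-36*u*v^2) du + (6*v*(-6*u^2 + 3*u*v + 4*v^2)) dv.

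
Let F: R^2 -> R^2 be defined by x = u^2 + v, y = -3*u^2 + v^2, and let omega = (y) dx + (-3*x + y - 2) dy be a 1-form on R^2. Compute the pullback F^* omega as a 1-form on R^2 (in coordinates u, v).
F^* omega = (2*u*(15*u^2 - 2*v^2 + 9*v + 6)) du + (-12*u^2*v - 3*u^2 + 2*v^3 - 5*v^2 - 4*v) dv

Using F^*(f dg) = (f ∘ F) d(g ∘ F), substitute each coordinate x_i by F_i(u, v) in f_i, and replace dx_i by d F_i = (∂F_i/∂u) du + (∂F_i/∂v) dv.
  For the x component: f_1(F) = -3*u^2 + v^2; d F_1 = (2*u) du + (1) dv
  For the y component: f_2(F) = -6*u^2 + v^2 - 3*v - 2; d F_2 = (-6*u) du + (2*v) dv
Combining and collecting du, dv coefficients:
  coeff of du: 2*u*(15*u^2 - 2*v^2 + 9*v + 6)
  coeff of dv: -12*u^2*v - 3*u^2 + 2*v^3 - 5*v^2 - 4*v
F^* omega = (2*u*(15*u^2 - 2*v^2 + 9*v + 6)) du + (-12*u^2*v - 3*u^2 + 2*v^3 - 5*v^2 - 4*v) dv.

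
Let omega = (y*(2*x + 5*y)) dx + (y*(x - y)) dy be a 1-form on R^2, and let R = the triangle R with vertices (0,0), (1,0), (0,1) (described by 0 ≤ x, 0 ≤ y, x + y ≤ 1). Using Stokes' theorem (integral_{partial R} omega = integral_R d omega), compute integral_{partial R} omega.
integral_(partial R) omega = -11/6

Stokes: integral_partial_R omega = integral_R d omega with d omega = (∂Q/∂x - ∂P/∂y) dx ∧ dy.
  ∂Q/∂x = y
  ∂P/∂y = 2*x + 10*y
  integrand = ∂Q/∂x - ∂P/∂y = -2*x - 9*y.
Integrating over R: integral_0^1 integral_0^{1-x} (-2*x - 9*y) dy dx = -11/6.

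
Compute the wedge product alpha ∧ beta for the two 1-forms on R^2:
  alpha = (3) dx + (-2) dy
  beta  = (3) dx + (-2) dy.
alpha ∧ beta = 0

Distribute the wedge, using dx_i ∧ dx_j = -dx_j ∧ dx_i and dx_i ∧ dx_i = 0. For each pair (i, j) with i < j, the coefficient of dx_i ∧ dx_j in alpha ∧ beta is (alpha_i * beta_j - alpha_j * beta_i). Collecting: alpha ∧ beta = 0.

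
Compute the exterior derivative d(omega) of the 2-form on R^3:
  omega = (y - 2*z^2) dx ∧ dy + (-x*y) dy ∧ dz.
d(omega) = (-y - 4*z) dx ∧ dy ∧ dz

For a 2-form omega = sum_{i<j} g_{ij} dx_i ∧ dx_j, the exterior derivative is
  d(omega) = sum_{i<j} d(g_{ij}) ∧ dx_i ∧ dx_j = sum_{i<j, k} (∂g_{ij}/∂x_k) dx_k ∧ dx_i ∧ dx_j.
Expand each term, using dx_k ∧ dx_i ∧ dx_j = sgn(permutation) dx_{(a)} ∧ dx_{(b)} ∧ dx_{(c)} with (a < b < c) sorted:
  d(y - 2*z^2) includes (∂/∂z)(y - 2*z^2) dz = (-4*z) dz, which multiplied by dx ∧ dy gives (-4*z) dx ∧ dy ∧ dz
  d(-x*y) includes (∂/∂x)(-x*y) dx = (-y) dx, which multiplied by dy ∧ dz gives (-y) dx ∧ dy ∧ dz
Collecting like 3-forms: d(omega) = (-y - 4*z) dx ∧ dy ∧ dz.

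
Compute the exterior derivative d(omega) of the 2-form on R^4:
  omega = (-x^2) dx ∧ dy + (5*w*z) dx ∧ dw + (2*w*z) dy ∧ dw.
d(omega) = (-5*w) dx ∧ dz ∧ dw + (-2*w) dy ∧ dz ∧ dw

For a 2-form omega = sum_{i<j} g_{ij} dx_i ∧ dx_j, the exterior derivative is
  d(omega) = sum_{i<j} d(g_{ij}) ∧ dx_i ∧ dx_j = sum_{i<j, k} (∂g_{ij}/∂x_k) dx_k ∧ dx_i ∧ dx_j.
Expand each term, using dx_k ∧ dx_i ∧ dx_j = sgn(permutation) dx_{(a)} ∧ dx_{(b)} ∧ dx_{(c)} with (a < b < c) sorted:
  d(5*w*z) includes (∂/∂z)(5*w*z) dz = (5*w) dz, which multiplied by dx ∧ dw gives (-5*w) dx ∧ dz ∧ dw
  d(2*w*z) includes (∂/∂z)(2*w*z) dz = (2*w) dz, which multiplied by dy ∧ dw gives (-2*w) dy ∧ dz ∧ dw
Collecting like 3-forms: d(omega) = (-5*w) dx ∧ dz ∧ dw + (-2*w) dy ∧ dz ∧ dw.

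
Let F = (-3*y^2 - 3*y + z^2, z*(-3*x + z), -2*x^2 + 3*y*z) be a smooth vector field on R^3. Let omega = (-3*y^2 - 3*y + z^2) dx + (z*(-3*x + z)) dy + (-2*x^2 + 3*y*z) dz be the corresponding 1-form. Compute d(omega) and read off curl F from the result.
d(omega) = (3*x + z) dy ∧ dz + (4*x + 2*z) dz ∧ dx + (6*y - 3*z + 3) dx ∧ dy; curl F = (3*x + z, 4*x + 2*z, 6*y - 3*z + 3)

d omega = sum_{i<j} (∂f_j/∂x_i - ∂f_i/∂x_j) dx_i ∧ dx_j. Under the identification (dy ∧ dz, dz ∧ dx, dx ∧ dy) ↔ (e_x, e_y, e_z), the coefficients are exactly the components of curl F. Compute:
  ∂R/∂y - ∂Q/∂z = (3*z) - (-3*x + 2*z) = 3*x + z
  ∂P/∂z - ∂R/∂x = (2*z) - (-4*x) = 4*x + 2*z
  ∂Q/∂x - ∂P/∂y = (-3*z) - (-6*y - 3) = 6*y - 3*z + 3.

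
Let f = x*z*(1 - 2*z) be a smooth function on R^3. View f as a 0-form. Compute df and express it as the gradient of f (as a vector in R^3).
df = (z*(1 - 2*z)) dx + (0) dy + (x*(1 - 4*z)) dz; grad f = (z*(1 - 2*z), 0, x*(1 - 4*z))

For a 0-form f, d f = (∂f/∂x) dx + (∂f/∂y) dy + (∂f/∂z) dz. The components of the vector representation are exactly the entries of grad f in Cartesian coordinates:
  ∂f/∂x = z*(1 - 2*z)
  ∂f/∂y = 0
  ∂f/∂z = x*(1 - 4*z).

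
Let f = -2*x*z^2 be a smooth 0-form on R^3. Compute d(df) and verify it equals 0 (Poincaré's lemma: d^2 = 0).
d(df) = 0

Step 1: df = sum_i (∂f/∂x_i) dx_i = (-2*z^2) dx + (0) dy + (-4*x*z) dz.
Step 2: Apply d again. Using the 1-form formula, the coefficient of dx ∧ dy in d(df) is ∂^2 f/∂x ∂y - ∂^2 f/∂y ∂x = (0) - (0) = 0 (equality of mixed partials for smooth f).
Similarly for dx ∧ dz and dy ∧ dz — all coefficients vanish. So d(df) = 0.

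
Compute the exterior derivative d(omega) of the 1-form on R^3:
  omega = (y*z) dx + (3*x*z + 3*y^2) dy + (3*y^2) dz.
d(omega) = (2*z) dx ∧ dy + (-y) dx ∧ dz + (-3*x + 6*y) dy ∧ dz

For a 1-form omega = sum_i f_i dx_i, the exterior derivative is
  d(omega) = sum_{i < j} (∂f_j/∂x_i - ∂f_i/∂x_j) dx_i ∧ dx_j.
  coefficient of dx ∧ dy: ∂f_2/∂x - ∂f_1/∂y = ∂(3*x*z + 3*y^2)/∂x - ∂(y*z)/∂y = 2*z
  coefficient of dx ∧ dz: ∂f_3/∂x - ∂f_1/∂z = ∂(3*y^2)/∂x - ∂(y*z)/∂z = -y
  coefficient of dy ∧ dz: ∂f_3/∂y - ∂f_2/∂z = ∂(3*y^2)/∂y - ∂(3*x*z + 3*y^2)/∂z = -3*x + 6*y
Assembling: d(omega) = (2*z) dx ∧ dy + (-y) dx ∧ dz + (-3*x + 6*y) dy ∧ dz.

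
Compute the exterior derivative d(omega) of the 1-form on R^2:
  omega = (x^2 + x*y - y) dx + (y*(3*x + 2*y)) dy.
d(omega) = (-x + 3*y + 1) dx ∧ dy

For a 1-form omega = sum_i f_i dx_i, the exterior derivative is
  d(omega) = sum_{i < j} (∂f_j/∂x_i - ∂f_i/∂x_j) dx_i ∧ dx_j.
  coefficient of dx ∧ dy: ∂f_2/∂x - ∂f_1/∂y = ∂(y*(3*x + 2*y))/∂x - ∂(x^2 + x*y - y)/∂y = -x + 3*y + 1
Assembling: d(omega) = (-x + 3*y + 1) dx ∧ dy.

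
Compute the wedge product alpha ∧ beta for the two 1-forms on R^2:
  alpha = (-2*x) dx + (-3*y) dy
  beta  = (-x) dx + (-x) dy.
alpha ∧ beta = (x*(2*x - 3*y)) dx ∧ dy

Distribute the wedge, using dx_i ∧ dx_j = -dx_j ∧ dx_i and dx_i ∧ dx_i = 0. For each pair (i, j) with i < j, the coefficient of dx_i ∧ dx_j in alpha ∧ beta is (alpha_i * beta_j - alpha_j * beta_i). Collecting: alpha ∧ beta = (x*(2*x - 3*y)) dx ∧ dy.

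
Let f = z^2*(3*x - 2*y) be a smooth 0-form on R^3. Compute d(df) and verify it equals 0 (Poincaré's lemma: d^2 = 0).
d(df) = 0

Step 1: df = sum_i (∂f/∂x_i) dx_i = (3*z^2) dx + (-2*z^2) dy + (2*z*(3*x - 2*y)) dz.
Step 2: Apply d again. Using the 1-form formula, the coefficient of dx ∧ dy in d(df) is ∂^2 f/∂x ∂y - ∂^2 f/∂y ∂x = (0) - (0) = 0 (equality of mixed partials for smooth f).
Similarly for dx ∧ dz and dy ∧ dz — all coefficients vanish. So d(df) = 0.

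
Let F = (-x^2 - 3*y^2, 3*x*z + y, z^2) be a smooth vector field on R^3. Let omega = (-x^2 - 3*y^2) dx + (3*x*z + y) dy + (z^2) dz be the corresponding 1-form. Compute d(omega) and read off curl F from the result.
d(omega) = (-3*x) dy ∧ dz + (0) dz ∧ dx + (6*y + 3*z) dx ∧ dy; curl F = (-3*x, 0, 6*y + 3*z)

d omega = sum_{i<j} (∂f_j/∂x_i - ∂f_i/∂x_j) dx_i ∧ dx_j. Under the identification (dy ∧ dz, dz ∧ dx, dx ∧ dy) ↔ (e_x, e_y, e_z), the coefficients are exactly the components of curl F. Compute:
  ∂R/∂y - ∂Q/∂z = (0) - (3*x) = -3*x
  ∂P/∂z - ∂R/∂x = (0) - (0) = 0
  ∂Q/∂x - ∂P/∂y = (3*z) - (-6*y) = 6*y + 3*z.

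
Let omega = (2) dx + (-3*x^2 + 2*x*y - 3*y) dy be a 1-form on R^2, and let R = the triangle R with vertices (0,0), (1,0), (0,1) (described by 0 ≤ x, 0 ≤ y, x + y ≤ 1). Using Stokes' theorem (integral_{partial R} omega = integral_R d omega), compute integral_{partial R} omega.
integral_(partial R) omega = -2/3

Stokes: integral_partial_R omega = integral_R d omega with d omega = (∂Q/∂x - ∂P/∂y) dx ∧ dy.
  ∂Q/∂x = -6*x + 2*y
  ∂P/∂y = 0
  integrand = ∂Q/∂x - ∂P/∂y = -6*x + 2*y.
Integrating over R: integral_0^1 integral_0^{1-x} (-6*x + 2*y) dy dx = -2/3.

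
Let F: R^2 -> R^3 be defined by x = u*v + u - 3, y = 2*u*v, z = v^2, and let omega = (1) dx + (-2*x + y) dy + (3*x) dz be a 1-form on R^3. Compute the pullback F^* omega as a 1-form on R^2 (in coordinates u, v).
F^* omega = (-4*u*v + 13*v + 1) du + (-4*u^2 + 6*u*v^2 + 6*u*v + 13*u - 18*v) dv

Using F^*(f dg) = (f ∘ F) d(g ∘ F), substitute each coordinate x_i by F_i(u, v) in f_i, and replace dx_i by d F_i = (∂F_i/∂u) du + (∂F_i/∂v) dv.
  For the x component: f_1(F) = 1; d F_1 = (v + 1) du + (u) dv
  For the y component: f_2(F) = 6 - 2*u; d F_2 = (2*v) du + (2*u) dv
  For the z component: f_3(F) = 3*u*v + 3*u - 9; d F_3 = (0) du + (2*v) dv
Combining and collecting du, dv coefficients:
  coeff of du: -4*u*v + 13*v + 1
  coeff of dv: -4*u^2 + 6*u*v^2 + 6*u*v + 13*u - 18*v
F^* omega = (-4*u*v + 13*v + 1) du + (-4*u^2 + 6*u*v^2 + 6*u*v + 13*u - 18*v) dv.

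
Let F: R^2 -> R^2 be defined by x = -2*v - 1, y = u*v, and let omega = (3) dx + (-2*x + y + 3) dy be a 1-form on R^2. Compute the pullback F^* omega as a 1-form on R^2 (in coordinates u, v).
F^* omega = (v*(u*v + 4*v + 5)) du + (u^2*v + 4*u*v + 5*u - 6) dv

Using F^*(f dg) = (f ∘ F) d(g ∘ F), substitute each coordinate x_i by F_i(u, v) in f_i, and replace dx_i by d F_i = (∂F_i/∂u) du + (∂F_i/∂v) dv.
  For the x component: f_1(F) = 3; d F_1 = (0) du + (-2) dv
  For the y component: f_2(F) = u*v + 4*v + 5; d F_2 = (v) du + (u) dv
Combining and collecting du, dv coefficients:
  coeff of du: v*(u*v + 4*v + 5)
  coeff of dv: u^2*v + 4*u*v + 5*u - 6
F^* omega = (v*(u*v + 4*v + 5)) du + (u^2*v + 4*u*v + 5*u - 6) dv.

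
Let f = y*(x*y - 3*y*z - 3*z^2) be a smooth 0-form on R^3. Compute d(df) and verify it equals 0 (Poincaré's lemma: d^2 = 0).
d(df) = 0

Step 1: df = sum_i (∂f/∂x_i) dx_i = (y^2) dx + (2*x*y - 6*y*z - 3*z^2) dy + (3*y*(-y - 2*z)) dz.
Step 2: Apply d again. Using the 1-form formula, the coefficient of dx ∧ dy in d(df) is ∂^2 f/∂x ∂y - ∂^2 f/∂y ∂x = (2*y) - (2*y) = 0 (equality of mixed partials for smooth f).
Similarly for dx ∧ dz and dy ∧ dz — all coefficients vanish. So d(df) = 0.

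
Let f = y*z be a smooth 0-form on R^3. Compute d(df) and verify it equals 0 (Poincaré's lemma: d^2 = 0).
d(df) = 0

Step 1: df = sum_i (∂f/∂x_i) dx_i = (0) dx + (z) dy + (y) dz.
Step 2: Apply d again. Using the 1-form formula, the coefficient of dx ∧ dy in d(df) is ∂^2 f/∂x ∂y - ∂^2 f/∂y ∂x = (0) - (0) = 0 (equality of mixed partials for smooth f).
Similarly for dx ∧ dz and dy ∧ dz — all coefficients vanish. So d(df) = 0.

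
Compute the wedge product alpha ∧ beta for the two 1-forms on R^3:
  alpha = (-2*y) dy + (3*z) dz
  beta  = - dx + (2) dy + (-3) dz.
alpha ∧ beta = (-2*y) dx ∧ dy + (6*y - 6*z) dy ∧ dz + (3*z) dx ∧ dz

Distribute the wedge, using dx_i ∧ dx_j = -dx_j ∧ dx_i and dx_i ∧ dx_i = 0. For each pair (i, j) with i < j, the coefficient of dx_i ∧ dx_j in alpha ∧ beta is (alpha_i * beta_j - alpha_j * beta_i). Collecting: alpha ∧ beta = (-2*y) dx ∧ dy + (6*y - 6*z) dy ∧ dz + (3*z) dx ∧ dz.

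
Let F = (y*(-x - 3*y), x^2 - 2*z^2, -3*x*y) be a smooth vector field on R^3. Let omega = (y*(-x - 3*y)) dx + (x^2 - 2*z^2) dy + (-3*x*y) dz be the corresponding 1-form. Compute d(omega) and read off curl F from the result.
d(omega) = (-3*x + 4*z) dy ∧ dz + (3*y) dz ∧ dx + (3*x + 6*y) dx ∧ dy; curl F = (-3*x + 4*z, 3*y, 3*x + 6*y)

d omega = sum_{i<j} (∂f_j/∂x_i - ∂f_i/∂x_j) dx_i ∧ dx_j. Under the identification (dy ∧ dz, dz ∧ dx, dx ∧ dy) ↔ (e_x, e_y, e_z), the coefficients are exactly the components of curl F. Compute:
  ∂R/∂y - ∂Q/∂z = (-3*x) - (-4*z) = -3*x + 4*z
  ∂P/∂z - ∂R/∂x = (0) - (-3*y) = 3*y
  ∂Q/∂x - ∂P/∂y = (2*x) - (-x - 6*y) = 3*x + 6*y.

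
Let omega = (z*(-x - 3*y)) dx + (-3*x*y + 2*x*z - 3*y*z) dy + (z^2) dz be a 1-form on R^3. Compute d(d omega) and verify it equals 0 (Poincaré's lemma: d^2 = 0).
d(d omega) = 0

Step 1: d omega = sum_{i<j} (∂f_j/∂x_i - ∂f_i/∂x_j) dx_i ∧ dx_j:
  coeff of dx ∧ dy: -3*y + 5*z
  coeff of dx ∧ dz: x + 3*y
  coeff of dy ∧ dz: -2*x + 3*y
Step 2: Apply d again to each 2-form coefficient. The only possible 3-form in R^3 is dx ∧ dy ∧ dz, with coefficient
  ∂(coeff of dy∧dz)/∂x - ∂(coeff of dx∧dz)/∂y + ∂(coeff of dx∧dy)/∂z
  = ∂/∂x (-2*x + 3*y) - ∂/∂y (x + 3*y) + ∂/∂z (-3*y + 5*z).
Each of these terms simplifies to sums of mixed partials that cancel in pairs. The result is 0 (by equality of mixed partials for smooth functions — Schwarz / Clairaut).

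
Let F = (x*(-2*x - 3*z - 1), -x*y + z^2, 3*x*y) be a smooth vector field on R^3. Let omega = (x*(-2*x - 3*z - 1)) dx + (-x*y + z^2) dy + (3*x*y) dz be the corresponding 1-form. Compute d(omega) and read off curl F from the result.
d(omega) = (3*x - 2*z) dy ∧ dz + (-3*x - 3*y) dz ∧ dx + (-y) dx ∧ dy; curl F = (3*x - 2*z, -3*x - 3*y, -y)

d omega = sum_{i<j} (∂f_j/∂x_i - ∂f_i/∂x_j) dx_i ∧ dx_j. Under the identification (dy ∧ dz, dz ∧ dx, dx ∧ dy) ↔ (e_x, e_y, e_z), the coefficients are exactly the components of curl F. Compute:
  ∂R/∂y - ∂Q/∂z = (3*x) - (2*z) = 3*x - 2*z
  ∂P/∂z - ∂R/∂x = (-3*x) - (3*y) = -3*x - 3*y
  ∂Q/∂x - ∂P/∂y = (-y) - (0) = -y.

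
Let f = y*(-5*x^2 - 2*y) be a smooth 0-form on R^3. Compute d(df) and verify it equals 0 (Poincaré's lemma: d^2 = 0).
d(df) = 0

Step 1: df = sum_i (∂f/∂x_i) dx_i = (-10*x*y) dx + (-5*x^2 - 4*y) dy + (0) dz.
Step 2: Apply d again. Using the 1-form formula, the coefficient of dx ∧ dy in d(df) is ∂^2 f/∂x ∂y - ∂^2 f/∂y ∂x = (-10*x) - (-10*x) = 0 (equality of mixed partials for smooth f).
Similarly for dx ∧ dz and dy ∧ dz — all coefficients vanish. So d(df) = 0.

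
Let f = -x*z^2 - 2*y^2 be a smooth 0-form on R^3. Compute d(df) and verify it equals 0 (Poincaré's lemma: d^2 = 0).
d(df) = 0

Step 1: df = sum_i (∂f/∂x_i) dx_i = (-z^2) dx + (-4*y) dy + (-2*x*z) dz.
Step 2: Apply d again. Using the 1-form formula, the coefficient of dx ∧ dy in d(df) is ∂^2 f/∂x ∂y - ∂^2 f/∂y ∂x = (0) - (0) = 0 (equality of mixed partials for smooth f).
Similarly for dx ∧ dz and dy ∧ dz — all coefficients vanish. So d(df) = 0.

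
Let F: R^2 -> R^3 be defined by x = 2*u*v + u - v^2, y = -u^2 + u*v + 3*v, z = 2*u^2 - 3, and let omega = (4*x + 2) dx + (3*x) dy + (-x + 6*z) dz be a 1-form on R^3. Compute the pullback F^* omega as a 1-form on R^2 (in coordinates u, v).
F^* omega = (48*u^3 - 20*u^2*v - 10*u^2 + 32*u*v^2 + 19*u*v - 68*u - 11*v^3 - 4*v^2 + 4*v + 2) du + (22*u^2*v + 11*u^2 - 27*u*v^2 + 10*u*v + 13*u + 8*v^3 - 9*v^2 - 4*v) dv

Using F^*(f dg) = (f ∘ F) d(g ∘ F), substitute each coordinate x_i by F_i(u, v) in f_i, and replace dx_i by d F_i = (∂F_i/∂u) du + (∂F_i/∂v) dv.
  For the x component: f_1(F) = 8*u*v + 4*u - 4*v^2 + 2; d F_1 = (2*v + 1) du + (2*u - 2*v) dv
  For the y component: f_2(F) = 6*u*v + 3*u - 3*v^2; d F_2 = (-2*u + v) du + (u + 3) dv
  For the z component: f_3(F) = 12*u^2 - 2*u*v - u + v^2 - 18; d F_3 = (4*u) du + (0) dv
Combining and collecting du, dv coefficients:
  coeff of du: 48*u^3 - 20*u^2*v - 10*u^2 + 32*u*v^2 + 19*u*v - 68*u - 11*v^3 - 4*v^2 + 4*v + 2
  coeff of dv: 22*u^2*v + 11*u^2 - 27*u*v^2 + 10*u*v + 13*u + 8*v^3 - 9*v^2 - 4*v
F^* omega = (48*u^3 - 20*u^2*v - 10*u^2 + 32*u*v^2 + 19*u*v - 68*u - 11*v^3 - 4*v^2 + 4*v + 2) du + (22*u^2*v + 11*u^2 - 27*u*v^2 + 10*u*v + 13*u + 8*v^3 - 9*v^2 - 4*v) dv.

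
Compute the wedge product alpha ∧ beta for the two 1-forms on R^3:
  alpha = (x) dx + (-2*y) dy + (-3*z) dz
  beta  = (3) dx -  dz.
alpha ∧ beta = (-x + 9*z) dx ∧ dz + (6*y) dx ∧ dy + (2*y) dy ∧ dz

Distribute the wedge, using dx_i ∧ dx_j = -dx_j ∧ dx_i and dx_i ∧ dx_i = 0. For each pair (i, j) with i < j, the coefficient of dx_i ∧ dx_j in alpha ∧ beta is (alpha_i * beta_j - alpha_j * beta_i). Collecting: alpha ∧ beta = (-x + 9*z) dx ∧ dz + (6*y) dx ∧ dy + (2*y) dy ∧ dz.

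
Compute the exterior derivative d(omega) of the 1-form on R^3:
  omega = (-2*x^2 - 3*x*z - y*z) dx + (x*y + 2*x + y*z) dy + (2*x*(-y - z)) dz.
d(omega) = (y + z + 2) dx ∧ dy + (3*x - y - 2*z) dx ∧ dz + (-2*x - y) dy ∧ dz

For a 1-form omega = sum_i f_i dx_i, the exterior derivative is
  d(omega) = sum_{i < j} (∂f_j/∂x_i - ∂f_i/∂x_j) dx_i ∧ dx_j.
  coefficient of dx ∧ dy: ∂f_2/∂x - ∂f_1/∂y = ∂(x*y + 2*x + y*z)/∂x - ∂(-2*x^2 - 3*x*z - y*z)/∂y = y + z + 2
  coefficient of dx ∧ dz: ∂f_3/∂x - ∂f_1/∂z = ∂(2*x*(-y - z))/∂x - ∂(-2*x^2 - 3*x*z - y*z)/∂z = 3*x - y - 2*z
  coefficient of dy ∧ dz: ∂f_3/∂y - ∂f_2/∂z = ∂(2*x*(-y - z))/∂y - ∂(x*y + 2*x + y*z)/∂z = -2*x - y
Assembling: d(omega) = (y + z + 2) dx ∧ dy + (3*x - y - 2*z) dx ∧ dz + (-2*x - y) dy ∧ dz.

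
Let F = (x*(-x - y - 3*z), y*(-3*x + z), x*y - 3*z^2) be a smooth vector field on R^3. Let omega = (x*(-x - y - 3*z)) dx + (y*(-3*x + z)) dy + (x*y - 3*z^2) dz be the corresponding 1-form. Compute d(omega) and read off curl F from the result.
d(omega) = (x - y) dy ∧ dz + (-3*x - y) dz ∧ dx + (x - 3*y) dx ∧ dy; curl F = (x - y, -3*x - y, x - 3*y)

d omega = sum_{i<j} (∂f_j/∂x_i - ∂f_i/∂x_j) dx_i ∧ dx_j. Under the identification (dy ∧ dz, dz ∧ dx, dx ∧ dy) ↔ (e_x, e_y, e_z), the coefficients are exactly the components of curl F. Compute:
  ∂R/∂y - ∂Q/∂z = (x) - (y) = x - y
  ∂P/∂z - ∂R/∂x = (-3*x) - (y) = -3*x - y
  ∂Q/∂x - ∂P/∂y = (-3*y) - (-x) = x - 3*y.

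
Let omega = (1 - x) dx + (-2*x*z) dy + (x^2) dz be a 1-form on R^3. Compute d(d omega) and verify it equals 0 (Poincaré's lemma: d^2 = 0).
d(d omega) = 0

Step 1: d omega = sum_{i<j} (∂f_j/∂x_i - ∂f_i/∂x_j) dx_i ∧ dx_j:
  coeff of dx ∧ dy: -2*z
  coeff of dx ∧ dz: 2*x
  coeff of dy ∧ dz: 2*x
Step 2: Apply d again to each 2-form coefficient. The only possible 3-form in R^3 is dx ∧ dy ∧ dz, with coefficient
  ∂(coeff of dy∧dz)/∂x - ∂(coeff of dx∧dz)/∂y + ∂(coeff of dx∧dy)/∂z
  = ∂/∂x (2*x) - ∂/∂y (2*x) + ∂/∂z (-2*z).
Each of these terms simplifies to sums of mixed partials that cancel in pairs. The result is 0 (by equality of mixed partials for smooth functions — Schwarz / Clairaut).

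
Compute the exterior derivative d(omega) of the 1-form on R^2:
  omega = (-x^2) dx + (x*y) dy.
d(omega) = (y) dx ∧ dy

For a 1-form omega = sum_i f_i dx_i, the exterior derivative is
  d(omega) = sum_{i < j} (∂f_j/∂x_i - ∂f_i/∂x_j) dx_i ∧ dx_j.
  coefficient of dx ∧ dy: ∂f_2/∂x - ∂f_1/∂y = ∂(x*y)/∂x - ∂(-x^2)/∂y = y
Assembling: d(omega) = (y) dx ∧ dy.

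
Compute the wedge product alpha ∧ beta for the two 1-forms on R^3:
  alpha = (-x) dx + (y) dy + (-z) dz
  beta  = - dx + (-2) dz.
alpha ∧ beta = (2*x - z) dx ∧ dz + (y) dx ∧ dy + (-2*y) dy ∧ dz

Distribute the wedge, using dx_i ∧ dx_j = -dx_j ∧ dx_i and dx_i ∧ dx_i = 0. For each pair (i, j) with i < j, the coefficient of dx_i ∧ dx_j in alpha ∧ beta is (alpha_i * beta_j - alpha_j * beta_i). Collecting: alpha ∧ beta = (2*x - z) dx ∧ dz + (y) dx ∧ dy + (-2*y) dy ∧ dz.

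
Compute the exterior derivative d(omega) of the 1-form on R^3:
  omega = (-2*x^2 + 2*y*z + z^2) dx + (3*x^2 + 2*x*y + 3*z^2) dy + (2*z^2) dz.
d(omega) = (6*x + 2*y - 2*z) dx ∧ dy + (-2*y - 2*z) dx ∧ dz + (-6*z) dy ∧ dz

For a 1-form omega = sum_i f_i dx_i, the exterior derivative is
  d(omega) = sum_{i < j} (∂f_j/∂x_i - ∂f_i/∂x_j) dx_i ∧ dx_j.
  coefficient of dx ∧ dy: ∂f_2/∂x - ∂f_1/∂y = ∂(3*x^2 + 2*x*y + 3*z^2)/∂x - ∂(-2*x^2 + 2*y*z + z^2)/∂y = 6*x + 2*y - 2*z
  coefficient of dx ∧ dz: ∂f_3/∂x - ∂f_1/∂z = ∂(2*z^2)/∂x - ∂(-2*x^2 + 2*y*z + z^2)/∂z = -2*y - 2*z
  coefficient of dy ∧ dz: ∂f_3/∂y - ∂f_2/∂z = ∂(2*z^2)/∂y - ∂(3*x^2 + 2*x*y + 3*z^2)/∂z = -6*z
Assembling: d(omega) = (6*x + 2*y - 2*z) dx ∧ dy + (-2*y - 2*z) dx ∧ dz + (-6*z) dy ∧ dz.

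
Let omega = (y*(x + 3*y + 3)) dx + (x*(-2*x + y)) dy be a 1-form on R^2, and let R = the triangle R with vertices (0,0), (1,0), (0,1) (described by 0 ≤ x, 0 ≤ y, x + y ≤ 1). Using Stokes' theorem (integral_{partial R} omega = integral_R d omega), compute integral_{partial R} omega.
integral_(partial R) omega = -19/6

Stokes: integral_partial_R omega = integral_R d omega with d omega = (∂Q/∂x - ∂P/∂y) dx ∧ dy.
  ∂Q/∂x = -4*x + y
  ∂P/∂y = x + 6*y + 3
  integrand = ∂Q/∂x - ∂P/∂y = -5*x - 5*y - 3.
Integrating over R: integral_0^1 integral_0^{1-x} (-5*x - 5*y - 3) dy dx = -19/6.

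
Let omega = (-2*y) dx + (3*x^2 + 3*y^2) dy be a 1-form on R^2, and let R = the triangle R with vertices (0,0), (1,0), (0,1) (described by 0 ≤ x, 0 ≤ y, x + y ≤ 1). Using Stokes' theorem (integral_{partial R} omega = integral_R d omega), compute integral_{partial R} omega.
integral_(partial R) omega = 2

Stokes: integral_partial_R omega = integral_R d omega with d omega = (∂Q/∂x - ∂P/∂y) dx ∧ dy.
  ∂Q/∂x = 6*x
  ∂P/∂y = -2
  integrand = ∂Q/∂x - ∂P/∂y = 6*x + 2.
Integrating over R: integral_0^1 integral_0^{1-x} (6*x + 2) dy dx = 2.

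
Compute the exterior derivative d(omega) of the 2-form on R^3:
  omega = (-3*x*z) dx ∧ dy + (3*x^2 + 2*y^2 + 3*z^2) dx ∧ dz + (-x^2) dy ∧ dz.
d(omega) = (-5*x - 4*y) dx ∧ dy ∧ dz

For a 2-form omega = sum_{i<j} g_{ij} dx_i ∧ dx_j, the exterior derivative is
  d(omega) = sum_{i<j} d(g_{ij}) ∧ dx_i ∧ dx_j = sum_{i<j, k} (∂g_{ij}/∂x_k) dx_k ∧ dx_i ∧ dx_j.
Expand each term, using dx_k ∧ dx_i ∧ dx_j = sgn(permutation) dx_{(a)} ∧ dx_{(b)} ∧ dx_{(c)} with (a < b < c) sorted:
  d(-3*x*z) includes (∂/∂z)(-3*x*z) dz = (-3*x) dz, which multiplied by dx ∧ dy gives (-3*x) dx ∧ dy ∧ dz
  d(3*x^2 + 2*y^2 + 3*z^2) includes (∂/∂y)(3*x^2 + 2*y^2 + 3*z^2) dy = (4*y) dy, which multiplied by dx ∧ dz gives (-4*y) dx ∧ dy ∧ dz
  d(-x^2) includes (∂/∂x)(-x^2) dx = (-2*x) dx, which multiplied by dy ∧ dz gives (-2*x) dx ∧ dy ∧ dz
Collecting like 3-forms: d(omega) = (-5*x - 4*y) dx ∧ dy ∧ dz.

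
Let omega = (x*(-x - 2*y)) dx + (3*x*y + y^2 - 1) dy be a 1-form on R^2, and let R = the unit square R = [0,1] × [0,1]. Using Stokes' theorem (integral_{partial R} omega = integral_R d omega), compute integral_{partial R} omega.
integral_(partial R) omega = 5/2

Stokes: integral_partial_R omega = integral_R d omega with d omega = (∂Q/∂x - ∂P/∂y) dx ∧ dy.
  ∂Q/∂x = 3*y
  ∂P/∂y = -2*x
  integrand = ∂Q/∂x - ∂P/∂y = 2*x + 3*y.
Integrating over R: integral_0^1 integral_0^1 (2*x + 3*y) dx dy = 5/2.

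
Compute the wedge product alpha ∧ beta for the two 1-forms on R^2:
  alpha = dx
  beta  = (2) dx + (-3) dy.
alpha ∧ beta = (-3) dx ∧ dy

Distribute the wedge, using dx_i ∧ dx_j = -dx_j ∧ dx_i and dx_i ∧ dx_i = 0. For each pair (i, j) with i < j, the coefficient of dx_i ∧ dx_j in alpha ∧ beta is (alpha_i * beta_j - alpha_j * beta_i). Collecting: alpha ∧ beta = (-3) dx ∧ dy.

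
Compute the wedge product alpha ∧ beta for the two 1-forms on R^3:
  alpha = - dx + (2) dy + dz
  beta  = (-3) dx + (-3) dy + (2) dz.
alpha ∧ beta = (9) dx ∧ dy + (1) dx ∧ dz + (7) dy ∧ dz

Distribute the wedge, using dx_i ∧ dx_j = -dx_j ∧ dx_i and dx_i ∧ dx_i = 0. For each pair (i, j) with i < j, the coefficient of dx_i ∧ dx_j in alpha ∧ beta is (alpha_i * beta_j - alpha_j * beta_i). Collecting: alpha ∧ beta = (9) dx ∧ dy + (1) dx ∧ dz + (7) dy ∧ dz.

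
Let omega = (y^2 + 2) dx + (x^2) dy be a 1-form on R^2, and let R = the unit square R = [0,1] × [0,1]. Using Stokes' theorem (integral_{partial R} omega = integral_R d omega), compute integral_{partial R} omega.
integral_(partial R) omega = 0

Stokes: integral_partial_R omega = integral_R d omega with d omega = (∂Q/∂x - ∂P/∂y) dx ∧ dy.
  ∂Q/∂x = 2*x
  ∂P/∂y = 2*y
  integrand = ∂Q/∂x - ∂P/∂y = 2*x - 2*y.
Integrating over R: integral_0^1 integral_0^1 (2*x - 2*y) dx dy = 0.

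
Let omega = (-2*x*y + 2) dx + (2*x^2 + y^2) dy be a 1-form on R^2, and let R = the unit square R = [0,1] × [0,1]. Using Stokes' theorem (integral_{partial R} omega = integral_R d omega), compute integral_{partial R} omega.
integral_(partial R) omega = 3

Stokes: integral_partial_R omega = integral_R d omega with d omega = (∂Q/∂x - ∂P/∂y) dx ∧ dy.
  ∂Q/∂x = 4*x
  ∂P/∂y = -2*x
  integrand = ∂Q/∂x - ∂P/∂y = 6*x.
Integrating over R: integral_0^1 integral_0^1 (6*x) dx dy = 3.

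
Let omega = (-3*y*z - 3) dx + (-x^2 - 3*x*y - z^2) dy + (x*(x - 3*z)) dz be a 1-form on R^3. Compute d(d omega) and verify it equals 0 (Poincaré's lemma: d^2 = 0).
d(d omega) = 0

Step 1: d omega = sum_{i<j} (∂f_j/∂x_i - ∂f_i/∂x_j) dx_i ∧ dx_j:
  coeff of dx ∧ dy: -2*x - 3*y + 3*z
  coeff of dx ∧ dz: 2*x + 3*y - 3*z
  coeff of dy ∧ dz: 2*z
Step 2: Apply d again to each 2-form coefficient. The only possible 3-form in R^3 is dx ∧ dy ∧ dz, with coefficient
  ∂(coeff of dy∧dz)/∂x - ∂(coeff of dx∧dz)/∂y + ∂(coeff of dx∧dy)/∂z
  = ∂/∂x (2*z) - ∂/∂y (2*x + 3*y - 3*z) + ∂/∂z (-2*x - 3*y + 3*z).
Each of these terms simplifies to sums of mixed partials that cancel in pairs. The result is 0 (by equality of mixed partials for smooth functions — Schwarz / Clairaut).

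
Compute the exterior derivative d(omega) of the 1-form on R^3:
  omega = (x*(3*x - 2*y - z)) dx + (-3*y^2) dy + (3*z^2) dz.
d(omega) = (2*x) dx ∧ dy + (x) dx ∧ dz

For a 1-form omega = sum_i f_i dx_i, the exterior derivative is
  d(omega) = sum_{i < j} (∂f_j/∂x_i - ∂f_i/∂x_j) dx_i ∧ dx_j.
  coefficient of dx ∧ dy: ∂f_2/∂x - ∂f_1/∂y = ∂(-3*y^2)/∂x - ∂(x*(3*x - 2*y - z))/∂y = 2*x
  coefficient of dx ∧ dz: ∂f_3/∂x - ∂f_1/∂z = ∂(3*z^2)/∂x - ∂(x*(3*x - 2*y - z))/∂z = x
Assembling: d(omega) = (2*x) dx ∧ dy + (x) dx ∧ dz.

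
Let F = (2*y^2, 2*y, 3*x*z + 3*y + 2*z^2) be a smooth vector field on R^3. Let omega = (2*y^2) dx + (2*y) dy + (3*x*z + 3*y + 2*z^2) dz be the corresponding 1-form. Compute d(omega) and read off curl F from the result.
d(omega) = (3) dy ∧ dz + (-3*z) dz ∧ dx + (-4*y) dx ∧ dy; curl F = (3, -3*z, -4*y)

d omega = sum_{i<j} (∂f_j/∂x_i - ∂f_i/∂x_j) dx_i ∧ dx_j. Under the identification (dy ∧ dz, dz ∧ dx, dx ∧ dy) ↔ (e_x, e_y, e_z), the coefficients are exactly the components of curl F. Compute:
  ∂R/∂y - ∂Q/∂z = (3) - (0) = 3
  ∂P/∂z - ∂R/∂x = (0) - (3*z) = -3*z
  ∂Q/∂x - ∂P/∂y = (0) - (4*y) = -4*y.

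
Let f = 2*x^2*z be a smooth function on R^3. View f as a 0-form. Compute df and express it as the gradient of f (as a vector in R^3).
df = (4*x*z) dx + (0) dy + (2*x^2) dz; grad f = (4*x*z, 0, 2*x^2)

For a 0-form f, d f = (∂f/∂x) dx + (∂f/∂y) dy + (∂f/∂z) dz. The components of the vector representation are exactly the entries of grad f in Cartesian coordinates:
  ∂f/∂x = 4*x*z
  ∂f/∂y = 0
  ∂f/∂z = 2*x^2.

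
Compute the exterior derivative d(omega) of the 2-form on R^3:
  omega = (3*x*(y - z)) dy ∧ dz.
d(omega) = (3*y - 3*z) dx ∧ dy ∧ dz

For a 2-form omega = sum_{i<j} g_{ij} dx_i ∧ dx_j, the exterior derivative is
  d(omega) = sum_{i<j} d(g_{ij}) ∧ dx_i ∧ dx_j = sum_{i<j, k} (∂g_{ij}/∂x_k) dx_k ∧ dx_i ∧ dx_j.
Expand each term, using dx_k ∧ dx_i ∧ dx_j = sgn(permutation) dx_{(a)} ∧ dx_{(b)} ∧ dx_{(c)} with (a < b < c) sorted:
  d(3*x*(y - z)) includes (∂/∂x)(3*x*(y - z)) dx = (3*y - 3*z) dx, which multiplied by dy ∧ dz gives (3*y - 3*z) dx ∧ dy ∧ dz
Collecting like 3-forms: d(omega) = (3*y - 3*z) dx ∧ dy ∧ dz.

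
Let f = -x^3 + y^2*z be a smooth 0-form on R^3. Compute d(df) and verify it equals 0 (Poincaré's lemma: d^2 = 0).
d(df) = 0

Step 1: df = sum_i (∂f/∂x_i) dx_i = (-3*x^2) dx + (2*y*z) dy + (y^2) dz.
Step 2: Apply d again. Using the 1-form formula, the coefficient of dx ∧ dy in d(df) is ∂^2 f/∂x ∂y - ∂^2 f/∂y ∂x = (0) - (0) = 0 (equality of mixed partials for smooth f).
Similarly for dx ∧ dz and dy ∧ dz — all coefficients vanish. So d(df) = 0.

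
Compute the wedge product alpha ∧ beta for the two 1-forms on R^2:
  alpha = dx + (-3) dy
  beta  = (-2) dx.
alpha ∧ beta = (-6) dx ∧ dy

Distribute the wedge, using dx_i ∧ dx_j = -dx_j ∧ dx_i and dx_i ∧ dx_i = 0. For each pair (i, j) with i < j, the coefficient of dx_i ∧ dx_j in alpha ∧ beta is (alpha_i * beta_j - alpha_j * beta_i). Collecting: alpha ∧ beta = (-6) dx ∧ dy.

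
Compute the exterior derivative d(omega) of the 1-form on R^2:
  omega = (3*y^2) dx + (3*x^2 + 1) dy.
d(omega) = (6*x - 6*y) dx ∧ dy

For a 1-form omega = sum_i f_i dx_i, the exterior derivative is
  d(omega) = sum_{i < j} (∂f_j/∂x_i - ∂f_i/∂x_j) dx_i ∧ dx_j.
  coefficient of dx ∧ dy: ∂f_2/∂x - ∂f_1/∂y = ∂(3*x^2 + 1)/∂x - ∂(3*y^2)/∂y = 6*x - 6*y
Assembling: d(omega) = (6*x - 6*y) dx ∧ dy.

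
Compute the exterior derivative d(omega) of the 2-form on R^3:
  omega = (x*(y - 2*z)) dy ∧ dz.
d(omega) = (y - 2*z) dx ∧ dy ∧ dz

For a 2-form omega = sum_{i<j} g_{ij} dx_i ∧ dx_j, the exterior derivative is
  d(omega) = sum_{i<j} d(g_{ij}) ∧ dx_i ∧ dx_j = sum_{i<j, k} (∂g_{ij}/∂x_k) dx_k ∧ dx_i ∧ dx_j.
Expand each term, using dx_k ∧ dx_i ∧ dx_j = sgn(permutation) dx_{(a)} ∧ dx_{(b)} ∧ dx_{(c)} with (a < b < c) sorted:
  d(x*(y - 2*z)) includes (∂/∂x)(x*(y - 2*z)) dx = (y - 2*z) dx, which multiplied by dy ∧ dz gives (y - 2*z) dx ∧ dy ∧ dz
Collecting like 3-forms: d(omega) = (y - 2*z) dx ∧ dy ∧ dz.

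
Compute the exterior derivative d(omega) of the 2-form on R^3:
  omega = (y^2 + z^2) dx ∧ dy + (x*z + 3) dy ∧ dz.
d(omega) = (3*z) dx ∧ dy ∧ dz

For a 2-form omega = sum_{i<j} g_{ij} dx_i ∧ dx_j, the exterior derivative is
  d(omega) = sum_{i<j} d(g_{ij}) ∧ dx_i ∧ dx_j = sum_{i<j, k} (∂g_{ij}/∂x_k) dx_k ∧ dx_i ∧ dx_j.
Expand each term, using dx_k ∧ dx_i ∧ dx_j = sgn(permutation) dx_{(a)} ∧ dx_{(b)} ∧ dx_{(c)} with (a < b < c) sorted:
  d(y^2 + z^2) includes (∂/∂z)(y^2 + z^2) dz = (2*z) dz, which multiplied by dx ∧ dy gives (2*z) dx ∧ dy ∧ dz
  d(x*z + 3) includes (∂/∂x)(x*z + 3) dx = (z) dx, which multiplied by dy ∧ dz gives (z) dx ∧ dy ∧ dz
Collecting like 3-forms: d(omega) = (3*z) dx ∧ dy ∧ dz.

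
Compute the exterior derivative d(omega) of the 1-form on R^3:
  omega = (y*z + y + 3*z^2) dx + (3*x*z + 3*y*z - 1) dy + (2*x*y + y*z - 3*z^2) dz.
d(omega) = (2*z - 1) dx ∧ dy + (y - 6*z) dx ∧ dz + (-x - 3*y + z) dy ∧ dz

For a 1-form omega = sum_i f_i dx_i, the exterior derivative is
  d(omega) = sum_{i < j} (∂f_j/∂x_i - ∂f_i/∂x_j) dx_i ∧ dx_j.
  coefficient of dx ∧ dy: ∂f_2/∂x - ∂f_1/∂y = ∂(3*x*z + 3*y*z - 1)/∂x - ∂(y*z + y + 3*z^2)/∂y = 2*z - 1
  coefficient of dx ∧ dz: ∂f_3/∂x - ∂f_1/∂z = ∂(2*x*y + y*z - 3*z^2)/∂x - ∂(y*z + y + 3*z^2)/∂z = y - 6*z
  coefficient of dy ∧ dz: ∂f_3/∂y - ∂f_2/∂z = ∂(2*x*y + y*z - 3*z^2)/∂y - ∂(3*x*z + 3*y*z - 1)/∂z = -x - 3*y + z
Assembling: d(omega) = (2*z - 1) dx ∧ dy + (y - 6*z) dx ∧ dz + (-x - 3*y + z) dy ∧ dz.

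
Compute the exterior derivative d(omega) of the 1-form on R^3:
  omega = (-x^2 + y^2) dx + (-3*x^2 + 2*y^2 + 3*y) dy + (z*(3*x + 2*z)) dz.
d(omega) = (-6*x - 2*y) dx ∧ dy + (3*z) dx ∧ dz

For a 1-form omega = sum_i f_i dx_i, the exterior derivative is
  d(omega) = sum_{i < j} (∂f_j/∂x_i - ∂f_i/∂x_j) dx_i ∧ dx_j.
  coefficient of dx ∧ dy: ∂f_2/∂x - ∂f_1/∂y = ∂(-3*x^2 + 2*y^2 + 3*y)/∂x - ∂(-x^2 + y^2)/∂y = -6*x - 2*y
  coefficient of dx ∧ dz: ∂f_3/∂x - ∂f_1/∂z = ∂(z*(3*x + 2*z))/∂x - ∂(-x^2 + y^2)/∂z = 3*z
Assembling: d(omega) = (-6*x - 2*y) dx ∧ dy + (3*z) dx ∧ dz.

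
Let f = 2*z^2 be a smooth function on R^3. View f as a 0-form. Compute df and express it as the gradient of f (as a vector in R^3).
df = (0) dx + (0) dy + (4*z) dz; grad f = (0, 0, 4*z)

For a 0-form f, d f = (∂f/∂x) dx + (∂f/∂y) dy + (∂f/∂z) dz. The components of the vector representation are exactly the entries of grad f in Cartesian coordinates:
  ∂f/∂x = 0
  ∂f/∂y = 0
  ∂f/∂z = 4*z.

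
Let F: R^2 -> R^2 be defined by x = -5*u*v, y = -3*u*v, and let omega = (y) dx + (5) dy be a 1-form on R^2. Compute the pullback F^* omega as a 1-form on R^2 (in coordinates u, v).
F^* omega = (15*v*(u*v - 1)) du + (15*u*(u*v - 1)) dv

Using F^*(f dg) = (f ∘ F) d(g ∘ F), substitute each coordinate x_i by F_i(u, v) in f_i, and replace dx_i by d F_i = (∂F_i/∂u) du + (∂F_i/∂v) dv.
  For the x component: f_1(F) = -3*u*v; d F_1 = (-5*v) du + (-5*u) dv
  For the y component: f_2(F) = 5; d F_2 = (-3*v) du + (-3*u) dv
Combining and collecting du, dv coefficients:
  coeff of du: 15*v*(u*v - 1)
  coeff of dv: 15*u*(u*v - 1)
F^* omega = (15*v*(u*v - 1)) du + (15*u*(u*v - 1)) dv.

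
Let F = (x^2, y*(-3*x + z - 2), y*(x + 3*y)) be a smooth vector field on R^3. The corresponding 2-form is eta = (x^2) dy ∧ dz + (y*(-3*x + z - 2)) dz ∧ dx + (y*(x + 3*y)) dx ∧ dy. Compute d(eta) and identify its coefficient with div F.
d(eta) = (-x + z - 2) dx ∧ dy ∧ dz; div F = -x + z - 2

For a 2-form in R^3 of the form above, applying d gives a 3-form with coefficient ∂P/∂x + ∂Q/∂y + ∂R/∂z:
  ∂P/∂x = 2*x
  ∂Q/∂y = -3*x + z - 2
  ∂R/∂z = 0
Sum = -x + z - 2, which is exactly div F.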